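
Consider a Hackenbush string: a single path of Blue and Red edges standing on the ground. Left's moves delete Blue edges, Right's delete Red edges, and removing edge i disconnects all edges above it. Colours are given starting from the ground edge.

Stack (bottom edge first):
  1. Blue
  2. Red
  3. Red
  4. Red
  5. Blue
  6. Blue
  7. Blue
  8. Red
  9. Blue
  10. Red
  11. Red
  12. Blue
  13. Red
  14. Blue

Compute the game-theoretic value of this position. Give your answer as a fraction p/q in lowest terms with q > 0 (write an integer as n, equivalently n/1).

Recurse on prefixes of the 14-edge string Blue Red Red Red Blue Blue Blue Red Blue Red Red Blue Red Blue:
step 1: add Blue to get B; options L={ 0 } R={  } so 1
step 2: add Red to get BR; options L={ 0 } R={ 1 } so 1/2
step 3: add Red to get BRR; options L={ 0 } R={ 1/2 1 } so 1/4
step 4: add Red to get BRRR; options L={ 0 } R={ 1/4 1/2 1 } so 1/8
step 5: add Blue to get BRRRB; options L={ 0 1/8 } R={ 1/4 1/2 1 } so 3/16
step 6: add Blue to get BRRRBB; options L={ 0 1/8 3/16 } R={ 1/4 1/2 1 } so 7/32
step 7: add Blue to get BRRRBBB; options L={ 0 1/8 3/16 7/32 } R={ 1/4 1/2 1 } so 15/64
step 8: add Red to get BRRRBBBR; options L={ 0 1/8 3/16 7/32 } R={ 15/64 1/4 1/2 1 } so 29/128
step 9: add Blue to get BRRRBBBRB; options L={ 0 1/8 3/16 7/32 29/128 } R={ 15/64 1/4 1/2 1 } so 59/256
step 10: add Red to get BRRRBBBRBR; options L={ 0 1/8 3/16 7/32 29/128 } R={ 59/256 15/64 1/4 1/2 1 } so 117/512
step 11: add Red to get BRRRBBBRBRR; options L={ 0 1/8 3/16 7/32 29/128 } R={ 117/512 59/256 15/64 1/4 1/2 1 } so 233/1024
step 12: add Blue to get BRRRBBBRBRRB; options L={ 0 1/8 3/16 7/32 29/128 233/1024 } R={ 117/512 59/256 15/64 1/4 1/2 1 } so 467/2048
step 13: add Red to get BRRRBBBRBRRBR; options L={ 0 1/8 3/16 7/32 29/128 233/1024 } R={ 467/2048 117/512 59/256 15/64 1/4 1/2 1 } so 933/4096
step 14: add Blue to get BRRRBBBRBRRBRB; options L={ 0 1/8 3/16 7/32 29/128 233/1024 933/4096 } R={ 467/2048 117/512 59/256 15/64 1/4 1/2 1 } so 1867/8192

1867/8192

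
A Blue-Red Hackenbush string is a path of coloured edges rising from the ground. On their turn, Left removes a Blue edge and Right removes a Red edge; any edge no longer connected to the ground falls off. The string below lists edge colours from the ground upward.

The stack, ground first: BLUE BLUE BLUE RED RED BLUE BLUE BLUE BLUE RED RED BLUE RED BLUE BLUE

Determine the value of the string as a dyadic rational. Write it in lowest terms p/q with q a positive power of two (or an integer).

B: Left { 0 }, Right { · } → simplest 1
BB: Left { 0; 1 }, Right { · } → simplest 2
BBB: Left { 0; 1; 2 }, Right { · } → simplest 3
BBBR: Left { 0; 1; 2 }, Right { 3 } → simplest 5/2
BBBRR: Left { 0; 1; 2 }, Right { 5/2; 3 } → simplest 9/4
BBBRRB: Left { 0; 1; 2; 9/4 }, Right { 5/2; 3 } → simplest 19/8
BBBRRBB: Left { 0; 1; 2; 9/4; 19/8 }, Right { 5/2; 3 } → simplest 39/16
BBBRRBBB: Left { 0; 1; 2; 9/4; 19/8; 39/16 }, Right { 5/2; 3 } → simplest 79/32
BBBRRBBBB: Left { 0; 1; 2; 9/4; 19/8; 39/16; 79/32 }, Right { 5/2; 3 } → simplest 159/64
BBBRRBBBBR: Left { 0; 1; 2; 9/4; 19/8; 39/16; 79/32 }, Right { 159/64; 5/2; 3 } → simplest 317/128
BBBRRBBBBRR: Left { 0; 1; 2; 9/4; 19/8; 39/16; 79/32 }, Right { 317/128; 159/64; 5/2; 3 } → simplest 633/256
BBBRRBBBBRRB: Left { 0; 1; 2; 9/4; 19/8; 39/16; 79/32; 633/256 }, Right { 317/128; 159/64; 5/2; 3 } → simplest 1267/512
BBBRRBBBBRRBR: Left { 0; 1; 2; 9/4; 19/8; 39/16; 79/32; 633/256 }, Right { 1267/512; 317/128; 159/64; 5/2; 3 } → simplest 2533/1024
BBBRRBBBBRRBRB: Left { 0; 1; 2; 9/4; 19/8; 39/16; 79/32; 633/256; 2533/1024 }, Right { 1267/512; 317/128; 159/64; 5/2; 3 } → simplest 5067/2048
BBBRRBBBBRRBRBB: Left { 0; 1; 2; 9/4; 19/8; 39/16; 79/32; 633/256; 2533/1024; 5067/2048 }, Right { 1267/512; 317/128; 159/64; 5/2; 3 } → simplest 10135/4096

10135/4096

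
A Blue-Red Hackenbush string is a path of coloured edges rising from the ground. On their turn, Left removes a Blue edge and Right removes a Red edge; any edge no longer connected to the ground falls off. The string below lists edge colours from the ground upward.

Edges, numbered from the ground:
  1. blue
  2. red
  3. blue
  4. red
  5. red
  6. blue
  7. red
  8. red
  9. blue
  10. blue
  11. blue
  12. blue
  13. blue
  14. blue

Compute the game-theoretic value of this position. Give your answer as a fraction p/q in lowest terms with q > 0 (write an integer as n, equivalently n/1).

b: Left { 0 }, Right { — } so simplest 1
br: Left { 0 }, Right { 1 } so simplest 1/2
brb: Left { 0; 1/2 }, Right { 1 } so simplest 3/4
brbr: Left { 0; 1/2 }, Right { 3/4; 1 } so simplest 5/8
brbrr: Left { 0; 1/2 }, Right { 5/8; 3/4; 1 } so simplest 9/16
brbrrb: Left { 0; 1/2; 9/16 }, Right { 5/8; 3/4; 1 } so simplest 19/32
brbrrbr: Left { 0; 1/2; 9/16 }, Right { 19/32; 5/8; 3/4; 1 } so simplest 37/64
brbrrbrr: Left { 0; 1/2; 9/16 }, Right { 37/64; 19/32; 5/8; 3/4; 1 } so simplest 73/128
brbrrbrrb: Left { 0; 1/2; 9/16; 73/128 }, Right { 37/64; 19/32; 5/8; 3/4; 1 } so simplest 147/256
brbrrbrrbb: Left { 0; 1/2; 9/16; 73/128; 147/256 }, Right { 37/64; 19/32; 5/8; 3/4; 1 } so simplest 295/512
brbrrbrrbbb: Left { 0; 1/2; 9/16; 73/128; 147/256; 295/512 }, Right { 37/64; 19/32; 5/8; 3/4; 1 } so simplest 591/1024
brbrrbrrbbbb: Left { 0; 1/2; 9/16; 73/128; 147/256; 295/512; 591/1024 }, Right { 37/64; 19/32; 5/8; 3/4; 1 } so simplest 1183/2048
brbrrbrrbbbbb: Left { 0; 1/2; 9/16; 73/128; 147/256; 295/512; 591/1024; 1183/2048 }, Right { 37/64; 19/32; 5/8; 3/4; 1 } so simplest 2367/4096
brbrrbrrbbbbbb: Left { 0; 1/2; 9/16; 73/128; 147/256; 295/512; 591/1024; 1183/2048; 2367/4096 }, Right { 37/64; 19/32; 5/8; 3/4; 1 } so simplest 4735/8192

4735/8192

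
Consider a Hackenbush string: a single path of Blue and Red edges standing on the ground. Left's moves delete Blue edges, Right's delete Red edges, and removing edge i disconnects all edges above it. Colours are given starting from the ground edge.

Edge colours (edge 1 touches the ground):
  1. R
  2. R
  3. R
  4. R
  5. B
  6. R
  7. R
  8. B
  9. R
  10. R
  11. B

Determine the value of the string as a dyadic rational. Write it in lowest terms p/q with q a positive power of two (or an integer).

-493/128

R: Left {  }, Right { 0 } gives simplest -1
RR: Left {  }, Right { -1 0 } gives simplest -2
RRR: Left {  }, Right { -2 -1 0 } gives simplest -3
RRRR: Left {  }, Right { -3 -2 -1 0 } gives simplest -4
RRRRB: Left { -4 }, Right { -3 -2 -1 0 } gives simplest -7/2
RRRRBR: Left { -4 }, Right { -7/2 -3 -2 -1 0 } gives simplest -15/4
RRRRBRR: Left { -4 }, Right { -15/4 -7/2 -3 -2 -1 0 } gives simplest -31/8
RRRRBRRB: Left { -4 -31/8 }, Right { -15/4 -7/2 -3 -2 -1 0 } gives simplest -61/16
RRRRBRRBR: Left { -4 -31/8 }, Right { -61/16 -15/4 -7/2 -3 -2 -1 0 } gives simplest -123/32
RRRRBRRBRR: Left { -4 -31/8 }, Right { -123/32 -61/16 -15/4 -7/2 -3 -2 -1 0 } gives simplest -247/64
RRRRBRRBRRB: Left { -4 -31/8 -247/64 }, Right { -123/32 -61/16 -15/4 -7/2 -3 -2 -1 0 } gives simplest -493/128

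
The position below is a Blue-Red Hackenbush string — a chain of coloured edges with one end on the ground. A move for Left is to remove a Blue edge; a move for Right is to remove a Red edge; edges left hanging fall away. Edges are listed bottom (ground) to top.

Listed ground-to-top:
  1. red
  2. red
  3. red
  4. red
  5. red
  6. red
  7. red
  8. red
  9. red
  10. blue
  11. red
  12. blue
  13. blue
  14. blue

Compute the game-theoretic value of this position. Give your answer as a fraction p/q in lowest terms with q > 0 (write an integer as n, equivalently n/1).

v(r) = { — | 0 } ⇒ -1
v(rr) = { — | -1, 0 } ⇒ -2
v(rrr) = { — | -2, -1, 0 } ⇒ -3
v(rrrr) = { — | -3, -2, -1, 0 } ⇒ -4
v(rrrrr) = { — | -4, -3, -2, -1, 0 } ⇒ -5
v(rrrrrr) = { — | -5, -4, -3, -2, -1, 0 } ⇒ -6
v(rrrrrrr) = { — | -6, -5, -4, -3, -2, -1, 0 } ⇒ -7
v(rrrrrrrr) = { — | -7, -6, -5, -4, -3, -2, -1, 0 } ⇒ -8
v(rrrrrrrrr) = { — | -8, -7, -6, -5, -4, -3, -2, -1, 0 } ⇒ -9
v(rrrrrrrrrb) = { -9 | -8, -7, -6, -5, -4, -3, -2, -1, 0 } ⇒ -17/2
v(rrrrrrrrrbr) = { -9 | -17/2, -8, -7, -6, -5, -4, -3, -2, -1, 0 } ⇒ -35/4
v(rrrrrrrrrbrb) = { -9, -35/4 | -17/2, -8, -7, -6, -5, -4, -3, -2, -1, 0 } ⇒ -69/8
v(rrrrrrrrrbrbb) = { -9, -35/4, -69/8 | -17/2, -8, -7, -6, -5, -4, -3, -2, -1, 0 } ⇒ -137/16
v(rrrrrrrrrbrbbb) = { -9, -35/4, -69/8, -137/16 | -17/2, -8, -7, -6, -5, -4, -3, -2, -1, 0 } ⇒ -273/32

-273/32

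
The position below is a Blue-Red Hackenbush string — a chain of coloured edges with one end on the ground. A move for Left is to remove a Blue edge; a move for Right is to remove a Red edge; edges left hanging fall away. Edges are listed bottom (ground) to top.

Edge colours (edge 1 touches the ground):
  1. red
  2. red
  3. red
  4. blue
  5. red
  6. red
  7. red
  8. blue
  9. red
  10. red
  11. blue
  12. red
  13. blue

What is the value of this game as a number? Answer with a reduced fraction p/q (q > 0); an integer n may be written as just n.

Build value(s[:k]) for k = 1..13, string s = red red red blue red red red blue red red blue red blue.
value_1 [r]  L=[none]  R=[0]  -> -1
value_2 [rr]  L=[none]  R=[-1, 0]  -> -2
value_3 [rrr]  L=[none]  R=[-2, -1, 0]  -> -3
value_4 [rrrb]  L=[-3]  R=[-2, -1, 0]  -> -5/2
value_5 [rrrbr]  L=[-3]  R=[-5/2, -2, -1, 0]  -> -11/4
value_6 [rrrbrr]  L=[-3]  R=[-11/4, -5/2, -2, -1, 0]  -> -23/8
value_7 [rrrbrrr]  L=[-3]  R=[-23/8, -11/4, -5/2, -2, -1, 0]  -> -47/16
value_8 [rrrbrrrb]  L=[-3, -47/16]  R=[-23/8, -11/4, -5/2, -2, -1, 0]  -> -93/32
value_9 [rrrbrrrbr]  L=[-3, -47/16]  R=[-93/32, -23/8, -11/4, -5/2, -2, -1, 0]  -> -187/64
value_10 [rrrbrrrbrr]  L=[-3, -47/16]  R=[-187/64, -93/32, -23/8, -11/4, -5/2, -2, -1, 0]  -> -375/128
value_11 [rrrbrrrbrrb]  L=[-3, -47/16, -375/128]  R=[-187/64, -93/32, -23/8, -11/4, -5/2, -2, -1, 0]  -> -749/256
value_12 [rrrbrrrbrrbr]  L=[-3, -47/16, -375/128]  R=[-749/256, -187/64, -93/32, -23/8, -11/4, -5/2, -2, -1, 0]  -> -1499/512
value_13 [rrrbrrrbrrbrb]  L=[-3, -47/16, -375/128, -1499/512]  R=[-749/256, -187/64, -93/32, -23/8, -11/4, -5/2, -2, -1, 0]  -> -2997/1024

-2997/1024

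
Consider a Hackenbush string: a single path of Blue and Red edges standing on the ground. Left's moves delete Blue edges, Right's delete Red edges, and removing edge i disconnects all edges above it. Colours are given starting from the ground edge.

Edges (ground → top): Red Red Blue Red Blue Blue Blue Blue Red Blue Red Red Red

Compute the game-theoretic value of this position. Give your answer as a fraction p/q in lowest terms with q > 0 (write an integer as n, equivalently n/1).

-3119/2048

G(R) = {  | 0 } → -1
G(RR) = {  | -1; 0 } → -2
G(RRB) = { -2 | -1; 0 } → -3/2
G(RRBR) = { -2 | -3/2; -1; 0 } → -7/4
G(RRBRB) = { -2; -7/4 | -3/2; -1; 0 } → -13/8
G(RRBRBB) = { -2; -7/4; -13/8 | -3/2; -1; 0 } → -25/16
G(RRBRBBB) = { -2; -7/4; -13/8; -25/16 | -3/2; -1; 0 } → -49/32
G(RRBRBBBB) = { -2; -7/4; -13/8; -25/16; -49/32 | -3/2; -1; 0 } → -97/64
G(RRBRBBBBR) = { -2; -7/4; -13/8; -25/16; -49/32 | -97/64; -3/2; -1; 0 } → -195/128
G(RRBRBBBBRB) = { -2; -7/4; -13/8; -25/16; -49/32; -195/128 | -97/64; -3/2; -1; 0 } → -389/256
G(RRBRBBBBRBR) = { -2; -7/4; -13/8; -25/16; -49/32; -195/128 | -389/256; -97/64; -3/2; -1; 0 } → -779/512
G(RRBRBBBBRBRR) = { -2; -7/4; -13/8; -25/16; -49/32; -195/128 | -779/512; -389/256; -97/64; -3/2; -1; 0 } → -1559/1024
G(RRBRBBBBRBRRR) = { -2; -7/4; -13/8; -25/16; -49/32; -195/128 | -1559/1024; -779/512; -389/256; -97/64; -3/2; -1; 0 } → -3119/2048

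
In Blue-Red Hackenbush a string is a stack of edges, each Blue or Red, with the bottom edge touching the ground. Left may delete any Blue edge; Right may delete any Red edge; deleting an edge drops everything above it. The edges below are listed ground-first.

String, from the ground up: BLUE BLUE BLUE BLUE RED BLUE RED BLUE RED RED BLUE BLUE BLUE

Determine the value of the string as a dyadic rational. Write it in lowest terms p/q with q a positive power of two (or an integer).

val(B) = { 0 |  } ⇒ 1
val(BB) = { 0, 1 |  } ⇒ 2
val(BBB) = { 0, 1, 2 |  } ⇒ 3
val(BBBB) = { 0, 1, 2, 3 |  } ⇒ 4
val(BBBBR) = { 0, 1, 2, 3 | 4 } ⇒ 7/2
val(BBBBRB) = { 0, 1, 2, 3, 7/2 | 4 } ⇒ 15/4
val(BBBBRBR) = { 0, 1, 2, 3, 7/2 | 15/4, 4 } ⇒ 29/8
val(BBBBRBRB) = { 0, 1, 2, 3, 7/2, 29/8 | 15/4, 4 } ⇒ 59/16
val(BBBBRBRBR) = { 0, 1, 2, 3, 7/2, 29/8 | 59/16, 15/4, 4 } ⇒ 117/32
val(BBBBRBRBRR) = { 0, 1, 2, 3, 7/2, 29/8 | 117/32, 59/16, 15/4, 4 } ⇒ 233/64
val(BBBBRBRBRRB) = { 0, 1, 2, 3, 7/2, 29/8, 233/64 | 117/32, 59/16, 15/4, 4 } ⇒ 467/128
val(BBBBRBRBRRBB) = { 0, 1, 2, 3, 7/2, 29/8, 233/64, 467/128 | 117/32, 59/16, 15/4, 4 } ⇒ 935/256
val(BBBBRBRBRRBBB) = { 0, 1, 2, 3, 7/2, 29/8, 233/64, 467/128, 935/256 | 117/32, 59/16, 15/4, 4 } ⇒ 1871/512

1871/512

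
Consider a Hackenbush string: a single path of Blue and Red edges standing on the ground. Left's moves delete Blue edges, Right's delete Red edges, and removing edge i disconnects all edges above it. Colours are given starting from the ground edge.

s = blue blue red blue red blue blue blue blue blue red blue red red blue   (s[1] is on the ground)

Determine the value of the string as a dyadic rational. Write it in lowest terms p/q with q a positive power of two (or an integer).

1 of 15 · b · max L 0 · min R +∞ => 1
2 of 15 · bb · max L 1 · min R +∞ => 2
3 of 15 · bbr · max L 1 · min R 2 => 3/2
4 of 15 · bbrb · max L 3/2 · min R 2 => 7/4
5 of 15 · bbrbr · max L 3/2 · min R 7/4 => 13/8
6 of 15 · bbrbrb · max L 13/8 · min R 7/4 => 27/16
7 of 15 · bbrbrbb · max L 27/16 · min R 7/4 => 55/32
8 of 15 · bbrbrbbb · max L 55/32 · min R 7/4 => 111/64
9 of 15 · bbrbrbbbb · max L 111/64 · min R 7/4 => 223/128
10 of 15 · bbrbrbbbbb · max L 223/128 · min R 7/4 => 447/256
11 of 15 · bbrbrbbbbbr · max L 223/128 · min R 447/256 => 893/512
12 of 15 · bbrbrbbbbbrb · max L 893/512 · min R 447/256 => 1787/1024
13 of 15 · bbrbrbbbbbrbr · max L 893/512 · min R 1787/1024 => 3573/2048
14 of 15 · bbrbrbbbbbrbrr · max L 893/512 · min R 3573/2048 => 7145/4096
15 of 15 · bbrbrbbbbbrbrrb · max L 7145/4096 · min R 3573/2048 => 14291/8192

14291/8192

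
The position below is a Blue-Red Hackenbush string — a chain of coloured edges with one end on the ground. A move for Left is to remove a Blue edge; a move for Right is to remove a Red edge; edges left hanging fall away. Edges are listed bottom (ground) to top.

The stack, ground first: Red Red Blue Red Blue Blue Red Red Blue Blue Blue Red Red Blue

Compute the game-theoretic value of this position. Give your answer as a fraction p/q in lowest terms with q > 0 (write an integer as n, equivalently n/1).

-6541/4096

Prefix values for Red Red Blue Red Blue Blue Red Red Blue Blue Blue Red Red Blue via {L|R} + simplicity:
step 1: add Red to get R; options L={ (no moves) } R={ 0 } gives -1
step 2: add Red to get RR; options L={ (no moves) } R={ -1 0 } gives -2
step 3: add Blue to get RRB; options L={ -2 } R={ -1 0 } gives -3/2
step 4: add Red to get RRBR; options L={ -2 } R={ -3/2 -1 0 } gives -7/4
step 5: add Blue to get RRBRB; options L={ -2 -7/4 } R={ -3/2 -1 0 } gives -13/8
step 6: add Blue to get RRBRBB; options L={ -2 -7/4 -13/8 } R={ -3/2 -1 0 } gives -25/16
step 7: add Red to get RRBRBBR; options L={ -2 -7/4 -13/8 } R={ -25/16 -3/2 -1 0 } gives -51/32
step 8: add Red to get RRBRBBRR; options L={ -2 -7/4 -13/8 } R={ -51/32 -25/16 -3/2 -1 0 } gives -103/64
step 9: add Blue to get RRBRBBRRB; options L={ -2 -7/4 -13/8 -103/64 } R={ -51/32 -25/16 -3/2 -1 0 } gives -205/128
step 10: add Blue to get RRBRBBRRBB; options L={ -2 -7/4 -13/8 -103/64 -205/128 } R={ -51/32 -25/16 -3/2 -1 0 } gives -409/256
step 11: add Blue to get RRBRBBRRBBB; options L={ -2 -7/4 -13/8 -103/64 -205/128 -409/256 } R={ -51/32 -25/16 -3/2 -1 0 } gives -817/512
step 12: add Red to get RRBRBBRRBBBR; options L={ -2 -7/4 -13/8 -103/64 -205/128 -409/256 } R={ -817/512 -51/32 -25/16 -3/2 -1 0 } gives -1635/1024
step 13: add Red to get RRBRBBRRBBBRR; options L={ -2 -7/4 -13/8 -103/64 -205/128 -409/256 } R={ -1635/1024 -817/512 -51/32 -25/16 -3/2 -1 0 } gives -3271/2048
step 14: add Blue to get RRBRBBRRBBBRRB; options L={ -2 -7/4 -13/8 -103/64 -205/128 -409/256 -3271/2048 } R={ -1635/1024 -817/512 -51/32 -25/16 -3/2 -1 0 } gives -6541/4096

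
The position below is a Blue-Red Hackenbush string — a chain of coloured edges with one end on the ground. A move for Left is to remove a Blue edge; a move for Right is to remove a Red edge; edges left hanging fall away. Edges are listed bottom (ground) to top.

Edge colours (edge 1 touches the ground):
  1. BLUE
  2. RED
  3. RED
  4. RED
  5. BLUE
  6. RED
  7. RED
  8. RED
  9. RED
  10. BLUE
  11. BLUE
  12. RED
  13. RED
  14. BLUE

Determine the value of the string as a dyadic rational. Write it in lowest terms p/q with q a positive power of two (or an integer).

1075/8192

Recurse on prefixes of the 14-edge string BLUE RED RED RED BLUE RED RED RED RED BLUE BLUE RED RED BLUE:
v_1 [B]  L=[0]  R=[·]  => 1
v_2 [BR]  L=[0]  R=[1]  => 1/2
v_3 [BRR]  L=[0]  R=[1/2, 1]  => 1/4
v_4 [BRRR]  L=[0]  R=[1/4, 1/2, 1]  => 1/8
v_5 [BRRRB]  L=[0, 1/8]  R=[1/4, 1/2, 1]  => 3/16
v_6 [BRRRBR]  L=[0, 1/8]  R=[3/16, 1/4, 1/2, 1]  => 5/32
v_7 [BRRRBRR]  L=[0, 1/8]  R=[5/32, 3/16, 1/4, 1/2, 1]  => 9/64
v_8 [BRRRBRRR]  L=[0, 1/8]  R=[9/64, 5/32, 3/16, 1/4, 1/2, 1]  => 17/128
v_9 [BRRRBRRRR]  L=[0, 1/8]  R=[17/128, 9/64, 5/32, 3/16, 1/4, 1/2, 1]  => 33/256
v_10 [BRRRBRRRRB]  L=[0, 1/8, 33/256]  R=[17/128, 9/64, 5/32, 3/16, 1/4, 1/2, 1]  => 67/512
v_11 [BRRRBRRRRBB]  L=[0, 1/8, 33/256, 67/512]  R=[17/128, 9/64, 5/32, 3/16, 1/4, 1/2, 1]  => 135/1024
v_12 [BRRRBRRRRBBR]  L=[0, 1/8, 33/256, 67/512]  R=[135/1024, 17/128, 9/64, 5/32, 3/16, 1/4, 1/2, 1]  => 269/2048
v_13 [BRRRBRRRRBBRR]  L=[0, 1/8, 33/256, 67/512]  R=[269/2048, 135/1024, 17/128, 9/64, 5/32, 3/16, 1/4, 1/2, 1]  => 537/4096
v_14 [BRRRBRRRRBBRRB]  L=[0, 1/8, 33/256, 67/512, 537/4096]  R=[269/2048, 135/1024, 17/128, 9/64, 5/32, 3/16, 1/4, 1/2, 1]  => 1075/8192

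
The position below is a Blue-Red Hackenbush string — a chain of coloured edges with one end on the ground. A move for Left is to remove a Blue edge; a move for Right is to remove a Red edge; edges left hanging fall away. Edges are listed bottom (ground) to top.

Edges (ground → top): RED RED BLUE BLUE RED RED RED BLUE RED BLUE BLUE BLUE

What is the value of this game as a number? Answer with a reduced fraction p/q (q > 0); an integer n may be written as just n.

Recurse on prefixes of the 12-edge string RED RED BLUE BLUE RED RED RED BLUE RED BLUE BLUE BLUE:
R: Left { — }, Right { 0 } → simplest -1
RR: Left { — }, Right { -1,0 } → simplest -2
RRB: Left { -2 }, Right { -1,0 } → simplest -3/2
RRBB: Left { -2,-3/2 }, Right { -1,0 } → simplest -5/4
RRBBR: Left { -2,-3/2 }, Right { -5/4,-1,0 } → simplest -11/8
RRBBRR: Left { -2,-3/2 }, Right { -11/8,-5/4,-1,0 } → simplest -23/16
RRBBRRR: Left { -2,-3/2 }, Right { -23/16,-11/8,-5/4,-1,0 } → simplest -47/32
RRBBRRRB: Left { -2,-3/2,-47/32 }, Right { -23/16,-11/8,-5/4,-1,0 } → simplest -93/64
RRBBRRRBR: Left { -2,-3/2,-47/32 }, Right { -93/64,-23/16,-11/8,-5/4,-1,0 } → simplest -187/128
RRBBRRRBRB: Left { -2,-3/2,-47/32,-187/128 }, Right { -93/64,-23/16,-11/8,-5/4,-1,0 } → simplest -373/256
RRBBRRRBRBB: Left { -2,-3/2,-47/32,-187/128,-373/256 }, Right { -93/64,-23/16,-11/8,-5/4,-1,0 } → simplest -745/512
RRBBRRRBRBBB: Left { -2,-3/2,-47/32,-187/128,-373/256,-745/512 }, Right { -93/64,-23/16,-11/8,-5/4,-1,0 } → simplest -1489/1024

-1489/1024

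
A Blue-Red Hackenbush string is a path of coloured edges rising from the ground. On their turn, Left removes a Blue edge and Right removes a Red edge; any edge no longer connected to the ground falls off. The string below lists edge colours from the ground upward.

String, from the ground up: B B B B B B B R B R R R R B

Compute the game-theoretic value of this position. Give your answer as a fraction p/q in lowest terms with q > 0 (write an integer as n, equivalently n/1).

835/128

step 1: add B to get B; options L={ 0 } R={ · } gives 1
step 2: add B to get BB; options L={ 0 1 } R={ · } gives 2
step 3: add B to get BBB; options L={ 0 1 2 } R={ · } gives 3
step 4: add B to get BBBB; options L={ 0 1 2 3 } R={ · } gives 4
step 5: add B to get BBBBB; options L={ 0 1 2 3 4 } R={ · } gives 5
step 6: add B to get BBBBBB; options L={ 0 1 2 3 4 5 } R={ · } gives 6
step 7: add B to get BBBBBBB; options L={ 0 1 2 3 4 5 6 } R={ · } gives 7
step 8: add R to get BBBBBBBR; options L={ 0 1 2 3 4 5 6 } R={ 7 } gives 13/2
step 9: add B to get BBBBBBBRB; options L={ 0 1 2 3 4 5 6 13/2 } R={ 7 } gives 27/4
step 10: add R to get BBBBBBBRBR; options L={ 0 1 2 3 4 5 6 13/2 } R={ 27/4 7 } gives 53/8
step 11: add R to get BBBBBBBRBRR; options L={ 0 1 2 3 4 5 6 13/2 } R={ 53/8 27/4 7 } gives 105/16
step 12: add R to get BBBBBBBRBRRR; options L={ 0 1 2 3 4 5 6 13/2 } R={ 105/16 53/8 27/4 7 } gives 209/32
step 13: add R to get BBBBBBBRBRRRR; options L={ 0 1 2 3 4 5 6 13/2 } R={ 209/32 105/16 53/8 27/4 7 } gives 417/64
step 14: add B to get BBBBBBBRBRRRRB; options L={ 0 1 2 3 4 5 6 13/2 417/64 } R={ 209/32 105/16 53/8 27/4 7 } gives 835/128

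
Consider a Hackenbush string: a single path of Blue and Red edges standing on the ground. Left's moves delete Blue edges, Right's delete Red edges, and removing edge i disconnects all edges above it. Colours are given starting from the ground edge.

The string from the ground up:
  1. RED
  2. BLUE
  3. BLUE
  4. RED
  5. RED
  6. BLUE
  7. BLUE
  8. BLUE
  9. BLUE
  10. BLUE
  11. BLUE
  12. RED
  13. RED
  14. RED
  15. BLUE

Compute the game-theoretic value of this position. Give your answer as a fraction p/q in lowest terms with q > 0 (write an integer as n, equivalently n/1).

-6173/16384

Build value(s[:k]) for k = 1..15, string s = RED BLUE BLUE RED RED BLUE BLUE BLUE BLUE BLUE BLUE RED RED RED BLUE.
step 1: add RED to get R; options L={ ∅ } R={ 0 } -> -1
step 2: add BLUE to get RB; options L={ -1 } R={ 0 } -> -1/2
step 3: add BLUE to get RBB; options L={ -1; -1/2 } R={ 0 } -> -1/4
step 4: add RED to get RBBR; options L={ -1; -1/2 } R={ -1/4; 0 } -> -3/8
step 5: add RED to get RBBRR; options L={ -1; -1/2 } R={ -3/8; -1/4; 0 } -> -7/16
step 6: add BLUE to get RBBRRB; options L={ -1; -1/2; -7/16 } R={ -3/8; -1/4; 0 } -> -13/32
step 7: add BLUE to get RBBRRBB; options L={ -1; -1/2; -7/16; -13/32 } R={ -3/8; -1/4; 0 } -> -25/64
step 8: add BLUE to get RBBRRBBB; options L={ -1; -1/2; -7/16; -13/32; -25/64 } R={ -3/8; -1/4; 0 } -> -49/128
step 9: add BLUE to get RBBRRBBBB; options L={ -1; -1/2; -7/16; -13/32; -25/64; -49/128 } R={ -3/8; -1/4; 0 } -> -97/256
step 10: add BLUE to get RBBRRBBBBB; options L={ -1; -1/2; -7/16; -13/32; -25/64; -49/128; -97/256 } R={ -3/8; -1/4; 0 } -> -193/512
step 11: add BLUE to get RBBRRBBBBBB; options L={ -1; -1/2; -7/16; -13/32; -25/64; -49/128; -97/256; -193/512 } R={ -3/8; -1/4; 0 } -> -385/1024
step 12: add RED to get RBBRRBBBBBBR; options L={ -1; -1/2; -7/16; -13/32; -25/64; -49/128; -97/256; -193/512 } R={ -385/1024; -3/8; -1/4; 0 } -> -771/2048
step 13: add RED to get RBBRRBBBBBBRR; options L={ -1; -1/2; -7/16; -13/32; -25/64; -49/128; -97/256; -193/512 } R={ -771/2048; -385/1024; -3/8; -1/4; 0 } -> -1543/4096
step 14: add RED to get RBBRRBBBBBBRRR; options L={ -1; -1/2; -7/16; -13/32; -25/64; -49/128; -97/256; -193/512 } R={ -1543/4096; -771/2048; -385/1024; -3/8; -1/4; 0 } -> -3087/8192
step 15: add BLUE to get RBBRRBBBBBBRRRB; options L={ -1; -1/2; -7/16; -13/32; -25/64; -49/128; -97/256; -193/512; -3087/8192 } R={ -1543/4096; -771/2048; -385/1024; -3/8; -1/4; 0 } -> -6173/16384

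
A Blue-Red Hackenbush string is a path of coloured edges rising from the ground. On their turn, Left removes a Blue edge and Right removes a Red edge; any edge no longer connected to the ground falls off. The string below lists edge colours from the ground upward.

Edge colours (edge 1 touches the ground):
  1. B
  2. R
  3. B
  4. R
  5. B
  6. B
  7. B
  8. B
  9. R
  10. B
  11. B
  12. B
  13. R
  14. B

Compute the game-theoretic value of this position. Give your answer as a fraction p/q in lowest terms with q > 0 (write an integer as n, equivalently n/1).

6075/8192

Build v(s[:k]) for k = 1..14, string s = B R B R B B B B R B B B R B.
B: Left { 0 }, Right { — } -> simplest 1
BR: Left { 0 }, Right { 1 } -> simplest 1/2
BRB: Left { 0; 1/2 }, Right { 1 } -> simplest 3/4
BRBR: Left { 0; 1/2 }, Right { 3/4; 1 } -> simplest 5/8
BRBRB: Left { 0; 1/2; 5/8 }, Right { 3/4; 1 } -> simplest 11/16
BRBRBB: Left { 0; 1/2; 5/8; 11/16 }, Right { 3/4; 1 } -> simplest 23/32
BRBRBBB: Left { 0; 1/2; 5/8; 11/16; 23/32 }, Right { 3/4; 1 } -> simplest 47/64
BRBRBBBB: Left { 0; 1/2; 5/8; 11/16; 23/32; 47/64 }, Right { 3/4; 1 } -> simplest 95/128
BRBRBBBBR: Left { 0; 1/2; 5/8; 11/16; 23/32; 47/64 }, Right { 95/128; 3/4; 1 } -> simplest 189/256
BRBRBBBBRB: Left { 0; 1/2; 5/8; 11/16; 23/32; 47/64; 189/256 }, Right { 95/128; 3/4; 1 } -> simplest 379/512
BRBRBBBBRBB: Left { 0; 1/2; 5/8; 11/16; 23/32; 47/64; 189/256; 379/512 }, Right { 95/128; 3/4; 1 } -> simplest 759/1024
BRBRBBBBRBBB: Left { 0; 1/2; 5/8; 11/16; 23/32; 47/64; 189/256; 379/512; 759/1024 }, Right { 95/128; 3/4; 1 } -> simplest 1519/2048
BRBRBBBBRBBBR: Left { 0; 1/2; 5/8; 11/16; 23/32; 47/64; 189/256; 379/512; 759/1024 }, Right { 1519/2048; 95/128; 3/4; 1 } -> simplest 3037/4096
BRBRBBBBRBBBRB: Left { 0; 1/2; 5/8; 11/16; 23/32; 47/64; 189/256; 379/512; 759/1024; 3037/4096 }, Right { 1519/2048; 95/128; 3/4; 1 } -> simplest 6075/8192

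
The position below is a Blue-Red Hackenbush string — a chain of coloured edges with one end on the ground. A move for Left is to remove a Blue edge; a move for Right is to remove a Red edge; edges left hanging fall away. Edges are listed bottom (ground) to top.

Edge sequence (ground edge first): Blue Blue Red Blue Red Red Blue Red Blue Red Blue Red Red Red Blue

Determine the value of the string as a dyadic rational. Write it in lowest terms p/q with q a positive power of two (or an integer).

Prefix values for Blue Blue Red Blue Red Red Blue Red Blue Red Blue Red Red Red Blue via {L|R} + simplicity:
B: Left { 0 }, Right { none } gives simplest 1
BB: Left { 0, 1 }, Right { none } gives simplest 2
BBR: Left { 0, 1 }, Right { 2 } gives simplest 3/2
BBRB: Left { 0, 1, 3/2 }, Right { 2 } gives simplest 7/4
BBRBR: Left { 0, 1, 3/2 }, Right { 7/4, 2 } gives simplest 13/8
BBRBRR: Left { 0, 1, 3/2 }, Right { 13/8, 7/4, 2 } gives simplest 25/16
BBRBRRB: Left { 0, 1, 3/2, 25/16 }, Right { 13/8, 7/4, 2 } gives simplest 51/32
BBRBRRBR: Left { 0, 1, 3/2, 25/16 }, Right { 51/32, 13/8, 7/4, 2 } gives simplest 101/64
BBRBRRBRB: Left { 0, 1, 3/2, 25/16, 101/64 }, Right { 51/32, 13/8, 7/4, 2 } gives simplest 203/128
BBRBRRBRBR: Left { 0, 1, 3/2, 25/16, 101/64 }, Right { 203/128, 51/32, 13/8, 7/4, 2 } gives simplest 405/256
BBRBRRBRBRB: Left { 0, 1, 3/2, 25/16, 101/64, 405/256 }, Right { 203/128, 51/32, 13/8, 7/4, 2 } gives simplest 811/512
BBRBRRBRBRBR: Left { 0, 1, 3/2, 25/16, 101/64, 405/256 }, Right { 811/512, 203/128, 51/32, 13/8, 7/4, 2 } gives simplest 1621/1024
BBRBRRBRBRBRR: Left { 0, 1, 3/2, 25/16, 101/64, 405/256 }, Right { 1621/1024, 811/512, 203/128, 51/32, 13/8, 7/4, 2 } gives simplest 3241/2048
BBRBRRBRBRBRRR: Left { 0, 1, 3/2, 25/16, 101/64, 405/256 }, Right { 3241/2048, 1621/1024, 811/512, 203/128, 51/32, 13/8, 7/4, 2 } gives simplest 6481/4096
BBRBRRBRBRBRRRB: Left { 0, 1, 3/2, 25/16, 101/64, 405/256, 6481/4096 }, Right { 3241/2048, 1621/1024, 811/512, 203/128, 51/32, 13/8, 7/4, 2 } gives simplest 12963/8192

12963/8192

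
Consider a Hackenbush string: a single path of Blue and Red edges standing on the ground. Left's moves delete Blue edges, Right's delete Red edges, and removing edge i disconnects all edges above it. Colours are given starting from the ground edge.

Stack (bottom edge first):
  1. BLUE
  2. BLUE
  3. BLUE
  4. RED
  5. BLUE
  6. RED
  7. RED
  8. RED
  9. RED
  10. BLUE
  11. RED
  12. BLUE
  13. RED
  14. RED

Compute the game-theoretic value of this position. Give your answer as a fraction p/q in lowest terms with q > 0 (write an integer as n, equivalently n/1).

5161/2048

B: Left { 0 }, Right { none } gives simplest 1
BB: Left { 0 1 }, Right { none } gives simplest 2
BBB: Left { 0 1 2 }, Right { none } gives simplest 3
BBBR: Left { 0 1 2 }, Right { 3 } gives simplest 5/2
BBBRB: Left { 0 1 2 5/2 }, Right { 3 } gives simplest 11/4
BBBRBR: Left { 0 1 2 5/2 }, Right { 11/4 3 } gives simplest 21/8
BBBRBRR: Left { 0 1 2 5/2 }, Right { 21/8 11/4 3 } gives simplest 41/16
BBBRBRRR: Left { 0 1 2 5/2 }, Right { 41/16 21/8 11/4 3 } gives simplest 81/32
BBBRBRRRR: Left { 0 1 2 5/2 }, Right { 81/32 41/16 21/8 11/4 3 } gives simplest 161/64
BBBRBRRRRB: Left { 0 1 2 5/2 161/64 }, Right { 81/32 41/16 21/8 11/4 3 } gives simplest 323/128
BBBRBRRRRBR: Left { 0 1 2 5/2 161/64 }, Right { 323/128 81/32 41/16 21/8 11/4 3 } gives simplest 645/256
BBBRBRRRRBRB: Left { 0 1 2 5/2 161/64 645/256 }, Right { 323/128 81/32 41/16 21/8 11/4 3 } gives simplest 1291/512
BBBRBRRRRBRBR: Left { 0 1 2 5/2 161/64 645/256 }, Right { 1291/512 323/128 81/32 41/16 21/8 11/4 3 } gives simplest 2581/1024
BBBRBRRRRBRBRR: Left { 0 1 2 5/2 161/64 645/256 }, Right { 2581/1024 1291/512 323/128 81/32 41/16 21/8 11/4 3 } gives simplest 5161/2048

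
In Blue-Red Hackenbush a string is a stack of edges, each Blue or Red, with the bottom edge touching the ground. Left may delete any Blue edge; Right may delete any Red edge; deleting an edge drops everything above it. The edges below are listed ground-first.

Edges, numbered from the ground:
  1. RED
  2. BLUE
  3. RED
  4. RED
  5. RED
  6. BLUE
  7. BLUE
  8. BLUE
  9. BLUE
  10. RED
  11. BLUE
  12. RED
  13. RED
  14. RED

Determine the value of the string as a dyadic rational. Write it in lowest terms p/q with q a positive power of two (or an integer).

step 1: add RED to get R; options L={ none } R={ 0 } => -1
step 2: add BLUE to get RB; options L={ -1 } R={ 0 } => -1/2
step 3: add RED to get RBR; options L={ -1 } R={ -1/2 0 } => -3/4
step 4: add RED to get RBRR; options L={ -1 } R={ -3/4 -1/2 0 } => -7/8
step 5: add RED to get RBRRR; options L={ -1 } R={ -7/8 -3/4 -1/2 0 } => -15/16
step 6: add BLUE to get RBRRRB; options L={ -1 -15/16 } R={ -7/8 -3/4 -1/2 0 } => -29/32
step 7: add BLUE to get RBRRRBB; options L={ -1 -15/16 -29/32 } R={ -7/8 -3/4 -1/2 0 } => -57/64
step 8: add BLUE to get RBRRRBBB; options L={ -1 -15/16 -29/32 -57/64 } R={ -7/8 -3/4 -1/2 0 } => -113/128
step 9: add BLUE to get RBRRRBBBB; options L={ -1 -15/16 -29/32 -57/64 -113/128 } R={ -7/8 -3/4 -1/2 0 } => -225/256
step 10: add RED to get RBRRRBBBBR; options L={ -1 -15/16 -29/32 -57/64 -113/128 } R={ -225/256 -7/8 -3/4 -1/2 0 } => -451/512
step 11: add BLUE to get RBRRRBBBBRB; options L={ -1 -15/16 -29/32 -57/64 -113/128 -451/512 } R={ -225/256 -7/8 -3/4 -1/2 0 } => -901/1024
step 12: add RED to get RBRRRBBBBRBR; options L={ -1 -15/16 -29/32 -57/64 -113/128 -451/512 } R={ -901/1024 -225/256 -7/8 -3/4 -1/2 0 } => -1803/2048
step 13: add RED to get RBRRRBBBBRBRR; options L={ -1 -15/16 -29/32 -57/64 -113/128 -451/512 } R={ -1803/2048 -901/1024 -225/256 -7/8 -3/4 -1/2 0 } => -3607/4096
step 14: add RED to get RBRRRBBBBRBRRR; options L={ -1 -15/16 -29/32 -57/64 -113/128 -451/512 } R={ -3607/4096 -1803/2048 -901/1024 -225/256 -7/8 -3/4 -1/2 0 } => -7215/8192

-7215/8192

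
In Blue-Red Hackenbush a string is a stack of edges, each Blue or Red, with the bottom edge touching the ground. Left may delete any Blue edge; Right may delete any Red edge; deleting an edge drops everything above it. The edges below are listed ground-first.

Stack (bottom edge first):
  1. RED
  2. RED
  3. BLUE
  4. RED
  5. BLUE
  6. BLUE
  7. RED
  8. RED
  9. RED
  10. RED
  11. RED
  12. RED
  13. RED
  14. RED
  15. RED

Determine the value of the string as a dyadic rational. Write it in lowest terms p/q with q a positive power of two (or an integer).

-13311/8192

Prefix values for RED RED BLUE RED BLUE BLUE RED RED RED RED RED RED RED RED RED via {L|R} + simplicity:
G(R) = { — | 0 } -> -1
G(RR) = { — | -1 0 } -> -2
G(RRB) = { -2 | -1 0 } -> -3/2
G(RRBR) = { -2 | -3/2 -1 0 } -> -7/4
G(RRBRB) = { -2 -7/4 | -3/2 -1 0 } -> -13/8
G(RRBRBB) = { -2 -7/4 -13/8 | -3/2 -1 0 } -> -25/16
G(RRBRBBR) = { -2 -7/4 -13/8 | -25/16 -3/2 -1 0 } -> -51/32
G(RRBRBBRR) = { -2 -7/4 -13/8 | -51/32 -25/16 -3/2 -1 0 } -> -103/64
G(RRBRBBRRR) = { -2 -7/4 -13/8 | -103/64 -51/32 -25/16 -3/2 -1 0 } -> -207/128
G(RRBRBBRRRR) = { -2 -7/4 -13/8 | -207/128 -103/64 -51/32 -25/16 -3/2 -1 0 } -> -415/256
G(RRBRBBRRRRR) = { -2 -7/4 -13/8 | -415/256 -207/128 -103/64 -51/32 -25/16 -3/2 -1 0 } -> -831/512
G(RRBRBBRRRRRR) = { -2 -7/4 -13/8 | -831/512 -415/256 -207/128 -103/64 -51/32 -25/16 -3/2 -1 0 } -> -1663/1024
G(RRBRBBRRRRRRR) = { -2 -7/4 -13/8 | -1663/1024 -831/512 -415/256 -207/128 -103/64 -51/32 -25/16 -3/2 -1 0 } -> -3327/2048
G(RRBRBBRRRRRRRR) = { -2 -7/4 -13/8 | -3327/2048 -1663/1024 -831/512 -415/256 -207/128 -103/64 -51/32 -25/16 -3/2 -1 0 } -> -6655/4096
G(RRBRBBRRRRRRRRR) = { -2 -7/4 -13/8 | -6655/4096 -3327/2048 -1663/1024 -831/512 -415/256 -207/128 -103/64 -51/32 -25/16 -3/2 -1 0 } -> -13311/8192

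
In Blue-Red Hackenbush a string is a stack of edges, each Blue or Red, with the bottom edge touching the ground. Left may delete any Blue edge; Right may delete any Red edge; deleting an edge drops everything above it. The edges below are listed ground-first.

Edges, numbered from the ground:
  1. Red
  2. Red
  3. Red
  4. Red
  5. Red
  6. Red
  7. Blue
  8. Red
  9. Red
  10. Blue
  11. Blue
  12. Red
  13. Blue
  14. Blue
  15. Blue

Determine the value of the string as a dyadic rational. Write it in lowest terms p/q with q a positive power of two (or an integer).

value_1 [R]  L=[—]  R=[0]  => -1
value_2 [RR]  L=[—]  R=[-1, 0]  => -2
value_3 [RRR]  L=[—]  R=[-2, -1, 0]  => -3
value_4 [RRRR]  L=[—]  R=[-3, -2, -1, 0]  => -4
value_5 [RRRRR]  L=[—]  R=[-4, -3, -2, -1, 0]  => -5
value_6 [RRRRRR]  L=[—]  R=[-5, -4, -3, -2, -1, 0]  => -6
value_7 [RRRRRRB]  L=[-6]  R=[-5, -4, -3, -2, -1, 0]  => -11/2
value_8 [RRRRRRBR]  L=[-6]  R=[-11/2, -5, -4, -3, -2, -1, 0]  => -23/4
value_9 [RRRRRRBRR]  L=[-6]  R=[-23/4, -11/2, -5, -4, -3, -2, -1, 0]  => -47/8
value_10 [RRRRRRBRRB]  L=[-6, -47/8]  R=[-23/4, -11/2, -5, -4, -3, -2, -1, 0]  => -93/16
value_11 [RRRRRRBRRBB]  L=[-6, -47/8, -93/16]  R=[-23/4, -11/2, -5, -4, -3, -2, -1, 0]  => -185/32
value_12 [RRRRRRBRRBBR]  L=[-6, -47/8, -93/16]  R=[-185/32, -23/4, -11/2, -5, -4, -3, -2, -1, 0]  => -371/64
value_13 [RRRRRRBRRBBRB]  L=[-6, -47/8, -93/16, -371/64]  R=[-185/32, -23/4, -11/2, -5, -4, -3, -2, -1, 0]  => -741/128
value_14 [RRRRRRBRRBBRBB]  L=[-6, -47/8, -93/16, -371/64, -741/128]  R=[-185/32, -23/4, -11/2, -5, -4, -3, -2, -1, 0]  => -1481/256
value_15 [RRRRRRBRRBBRBBB]  L=[-6, -47/8, -93/16, -371/64, -741/128, -1481/256]  R=[-185/32, -23/4, -11/2, -5, -4, -3, -2, -1, 0]  => -2961/512

-2961/512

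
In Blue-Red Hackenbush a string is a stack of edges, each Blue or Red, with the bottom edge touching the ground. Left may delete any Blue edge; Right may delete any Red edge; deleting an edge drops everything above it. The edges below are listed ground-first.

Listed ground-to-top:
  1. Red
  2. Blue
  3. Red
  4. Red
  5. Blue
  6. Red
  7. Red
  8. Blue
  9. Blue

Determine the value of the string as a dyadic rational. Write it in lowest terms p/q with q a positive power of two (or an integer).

-217/256

G(R) = { none | 0 } → -1
G(RB) = { -1 | 0 } → -1/2
G(RBR) = { -1 | -1/2 0 } → -3/4
G(RBRR) = { -1 | -3/4 -1/2 0 } → -7/8
G(RBRRB) = { -1 -7/8 | -3/4 -1/2 0 } → -13/16
G(RBRRBR) = { -1 -7/8 | -13/16 -3/4 -1/2 0 } → -27/32
G(RBRRBRR) = { -1 -7/8 | -27/32 -13/16 -3/4 -1/2 0 } → -55/64
G(RBRRBRRB) = { -1 -7/8 -55/64 | -27/32 -13/16 -3/4 -1/2 0 } → -109/128
G(RBRRBRRBB) = { -1 -7/8 -55/64 -109/128 | -27/32 -13/16 -3/4 -1/2 0 } → -217/256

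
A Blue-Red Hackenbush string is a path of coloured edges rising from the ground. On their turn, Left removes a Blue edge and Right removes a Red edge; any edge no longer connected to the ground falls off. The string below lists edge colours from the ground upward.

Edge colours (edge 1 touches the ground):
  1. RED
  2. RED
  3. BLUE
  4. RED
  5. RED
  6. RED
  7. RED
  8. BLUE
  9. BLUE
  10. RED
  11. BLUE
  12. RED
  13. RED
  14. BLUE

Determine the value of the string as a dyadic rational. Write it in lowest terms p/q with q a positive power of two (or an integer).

Prefix values for RED RED BLUE RED RED RED RED BLUE BLUE RED BLUE RED RED BLUE via {L|R} + simplicity:
g_1 [R]  L=[—]  R=[0]  => -1
g_2 [RR]  L=[—]  R=[-1,0]  => -2
g_3 [RRB]  L=[-2]  R=[-1,0]  => -3/2
g_4 [RRBR]  L=[-2]  R=[-3/2,-1,0]  => -7/4
g_5 [RRBRR]  L=[-2]  R=[-7/4,-3/2,-1,0]  => -15/8
g_6 [RRBRRR]  L=[-2]  R=[-15/8,-7/4,-3/2,-1,0]  => -31/16
g_7 [RRBRRRR]  L=[-2]  R=[-31/16,-15/8,-7/4,-3/2,-1,0]  => -63/32
g_8 [RRBRRRRB]  L=[-2,-63/32]  R=[-31/16,-15/8,-7/4,-3/2,-1,0]  => -125/64
g_9 [RRBRRRRBB]  L=[-2,-63/32,-125/64]  R=[-31/16,-15/8,-7/4,-3/2,-1,0]  => -249/128
g_10 [RRBRRRRBBR]  L=[-2,-63/32,-125/64]  R=[-249/128,-31/16,-15/8,-7/4,-3/2,-1,0]  => -499/256
g_11 [RRBRRRRBBRB]  L=[-2,-63/32,-125/64,-499/256]  R=[-249/128,-31/16,-15/8,-7/4,-3/2,-1,0]  => -997/512
g_12 [RRBRRRRBBRBR]  L=[-2,-63/32,-125/64,-499/256]  R=[-997/512,-249/128,-31/16,-15/8,-7/4,-3/2,-1,0]  => -1995/1024
g_13 [RRBRRRRBBRBRR]  L=[-2,-63/32,-125/64,-499/256]  R=[-1995/1024,-997/512,-249/128,-31/16,-15/8,-7/4,-3/2,-1,0]  => -3991/2048
g_14 [RRBRRRRBBRBRRB]  L=[-2,-63/32,-125/64,-499/256,-3991/2048]  R=[-1995/1024,-997/512,-249/128,-31/16,-15/8,-7/4,-3/2,-1,0]  => -7981/4096

-7981/4096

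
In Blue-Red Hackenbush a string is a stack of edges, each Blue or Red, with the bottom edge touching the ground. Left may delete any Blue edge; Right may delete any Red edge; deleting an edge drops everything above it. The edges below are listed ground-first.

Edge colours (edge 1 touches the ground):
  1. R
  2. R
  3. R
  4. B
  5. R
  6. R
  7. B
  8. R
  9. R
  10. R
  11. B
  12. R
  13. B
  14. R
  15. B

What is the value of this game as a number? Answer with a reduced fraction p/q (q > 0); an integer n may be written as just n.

-11733/4096

step 1: add R to get R; options L={ ∅ } R={ 0 } gives -1
step 2: add R to get RR; options L={ ∅ } R={ -1, 0 } gives -2
step 3: add R to get RRR; options L={ ∅ } R={ -2, -1, 0 } gives -3
step 4: add B to get RRRB; options L={ -3 } R={ -2, -1, 0 } gives -5/2
step 5: add R to get RRRBR; options L={ -3 } R={ -5/2, -2, -1, 0 } gives -11/4
step 6: add R to get RRRBRR; options L={ -3 } R={ -11/4, -5/2, -2, -1, 0 } gives -23/8
step 7: add B to get RRRBRRB; options L={ -3, -23/8 } R={ -11/4, -5/2, -2, -1, 0 } gives -45/16
step 8: add R to get RRRBRRBR; options L={ -3, -23/8 } R={ -45/16, -11/4, -5/2, -2, -1, 0 } gives -91/32
step 9: add R to get RRRBRRBRR; options L={ -3, -23/8 } R={ -91/32, -45/16, -11/4, -5/2, -2, -1, 0 } gives -183/64
step 10: add R to get RRRBRRBRRR; options L={ -3, -23/8 } R={ -183/64, -91/32, -45/16, -11/4, -5/2, -2, -1, 0 } gives -367/128
step 11: add B to get RRRBRRBRRRB; options L={ -3, -23/8, -367/128 } R={ -183/64, -91/32, -45/16, -11/4, -5/2, -2, -1, 0 } gives -733/256
step 12: add R to get RRRBRRBRRRBR; options L={ -3, -23/8, -367/128 } R={ -733/256, -183/64, -91/32, -45/16, -11/4, -5/2, -2, -1, 0 } gives -1467/512
step 13: add B to get RRRBRRBRRRBRB; options L={ -3, -23/8, -367/128, -1467/512 } R={ -733/256, -183/64, -91/32, -45/16, -11/4, -5/2, -2, -1, 0 } gives -2933/1024
step 14: add R to get RRRBRRBRRRBRBR; options L={ -3, -23/8, -367/128, -1467/512 } R={ -2933/1024, -733/256, -183/64, -91/32, -45/16, -11/4, -5/2, -2, -1, 0 } gives -5867/2048
step 15: add B to get RRRBRRBRRRBRBRB; options L={ -3, -23/8, -367/128, -1467/512, -5867/2048 } R={ -2933/1024, -733/256, -183/64, -91/32, -45/16, -11/4, -5/2, -2, -1, 0 } gives -11733/4096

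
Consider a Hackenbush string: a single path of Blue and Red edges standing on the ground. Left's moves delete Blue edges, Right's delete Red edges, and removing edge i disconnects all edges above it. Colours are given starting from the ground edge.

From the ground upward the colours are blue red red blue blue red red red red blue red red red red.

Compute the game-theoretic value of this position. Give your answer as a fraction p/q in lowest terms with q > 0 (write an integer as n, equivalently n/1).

Recurse on prefixes of the 14-edge string blue red red blue blue red red red red blue red red red red:
b: Left { 0 }, Right {  } = simplest 1
br: Left { 0 }, Right { 1 } = simplest 1/2
brr: Left { 0 }, Right { 1/2; 1 } = simplest 1/4
brrb: Left { 0; 1/4 }, Right { 1/2; 1 } = simplest 3/8
brrbb: Left { 0; 1/4; 3/8 }, Right { 1/2; 1 } = simplest 7/16
brrbbr: Left { 0; 1/4; 3/8 }, Right { 7/16; 1/2; 1 } = simplest 13/32
brrbbrr: Left { 0; 1/4; 3/8 }, Right { 13/32; 7/16; 1/2; 1 } = simplest 25/64
brrbbrrr: Left { 0; 1/4; 3/8 }, Right { 25/64; 13/32; 7/16; 1/2; 1 } = simplest 49/128
brrbbrrrr: Left { 0; 1/4; 3/8 }, Right { 49/128; 25/64; 13/32; 7/16; 1/2; 1 } = simplest 97/256
brrbbrrrrb: Left { 0; 1/4; 3/8; 97/256 }, Right { 49/128; 25/64; 13/32; 7/16; 1/2; 1 } = simplest 195/512
brrbbrrrrbr: Left { 0; 1/4; 3/8; 97/256 }, Right { 195/512; 49/128; 25/64; 13/32; 7/16; 1/2; 1 } = simplest 389/1024
brrbbrrrrbrr: Left { 0; 1/4; 3/8; 97/256 }, Right { 389/1024; 195/512; 49/128; 25/64; 13/32; 7/16; 1/2; 1 } = simplest 777/2048
brrbbrrrrbrrr: Left { 0; 1/4; 3/8; 97/256 }, Right { 777/2048; 389/1024; 195/512; 49/128; 25/64; 13/32; 7/16; 1/2; 1 } = simplest 1553/4096
brrbbrrrrbrrrr: Left { 0; 1/4; 3/8; 97/256 }, Right { 1553/4096; 777/2048; 389/1024; 195/512; 49/128; 25/64; 13/32; 7/16; 1/2; 1 } = simplest 3105/8192

3105/8192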